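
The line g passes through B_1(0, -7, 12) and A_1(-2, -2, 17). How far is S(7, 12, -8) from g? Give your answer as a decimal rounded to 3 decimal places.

28.343

A direction vector for g is A_1 − B_1 = (-2, 5, 5).
Taking (0, -7, 12) on g with direction v = (-2, 5, 5): w = S − (0, -7, 12) = (7, 19, -20), and w × v = (195, 5, 73).
Distance = |w × v| / |v| = √43379 / √54 ≈ 28.343.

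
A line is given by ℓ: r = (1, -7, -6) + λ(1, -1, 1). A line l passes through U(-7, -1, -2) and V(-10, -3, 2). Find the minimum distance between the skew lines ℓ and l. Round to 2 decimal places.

A direction vector for l is V − U = (-3, -2, 4).
Common perpendicular direction n = (1, -1, 1) × (-3, -2, 4) = (-2, -7, -5).
With w = (-7, -1, -2) − (1, -7, -6) = (-8, 6, 4), w · n = -46.
Distance = |w · n| / |n| = |-46| / √78 ≈ 5.21.

5.21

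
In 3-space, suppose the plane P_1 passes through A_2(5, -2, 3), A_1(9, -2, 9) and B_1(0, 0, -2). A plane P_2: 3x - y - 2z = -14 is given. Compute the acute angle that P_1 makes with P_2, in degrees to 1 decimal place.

A_2A_1 = (4, 0, 6), A_2B_1 = (-5, 2, -5); a normal to P_1 is A_2A_1 × A_2B_1 = (-12, -10, 8).
Using A_2: P_1 has equation -12x - 10y + 8z = -16.
cos θ = |n₁·n₂| / (|n₁||n₂|) = |-42| / (√308 · √14).
θ = arccos(0.63960) ≈ 50.2°.

50.2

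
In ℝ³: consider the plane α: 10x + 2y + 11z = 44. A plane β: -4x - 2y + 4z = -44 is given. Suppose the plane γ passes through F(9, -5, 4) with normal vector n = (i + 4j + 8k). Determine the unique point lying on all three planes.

(5, 8, -2)

γ: n·r = n·F gives x + 4y + 8z = 21.
Solving the 3×3 linear system 10x + 2y + 11z = 44, -4x - 2y + 4z = -44, x + 4y + 8z = 21 (e.g. by elimination or Cramer's rule, determinant = -402) gives (5, 8, -2).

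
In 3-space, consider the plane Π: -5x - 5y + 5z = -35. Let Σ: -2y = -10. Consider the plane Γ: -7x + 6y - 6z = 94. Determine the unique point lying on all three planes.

Solving the 3×3 linear system -5x - 5y + 5z = -35, -2y = -10, -7x + 6y - 6z = 94 (e.g. by elimination or Cramer's rule, determinant = -130) gives (-4, 5, -6).

(-4, 5, -6)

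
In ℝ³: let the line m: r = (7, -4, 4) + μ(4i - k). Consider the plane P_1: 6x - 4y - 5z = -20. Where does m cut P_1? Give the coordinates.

(-1, -4, 6)

Substitute r = (7, -4, 4) + t(4, 0, -1) into the plane: 38 + 29t = -20, so t = -2.
Intersection: (7, -4, 4) + (-2)·(4, 0, -1) = (-1, -4, 6).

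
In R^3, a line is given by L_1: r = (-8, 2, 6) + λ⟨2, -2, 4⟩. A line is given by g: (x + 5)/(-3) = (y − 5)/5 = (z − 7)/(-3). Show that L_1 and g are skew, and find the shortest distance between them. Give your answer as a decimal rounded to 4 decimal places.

g has direction (-3, 5, -3) through (-5, 5, 7).
Common perpendicular direction n = (2, -2, 4) × (-3, 5, -3) = (-14, -6, 4).
With w = (-5, 5, 7) − (-8, 2, 6) = (3, 3, 1), w · n = -56.
Since n ≠ 0 the lines are not parallel, and w · n = -56 ≠ 0 so they do not intersect; hence they are skew.
Distance = |w · n| / |n| = |-56| / √248 ≈ 3.5560.

3.5560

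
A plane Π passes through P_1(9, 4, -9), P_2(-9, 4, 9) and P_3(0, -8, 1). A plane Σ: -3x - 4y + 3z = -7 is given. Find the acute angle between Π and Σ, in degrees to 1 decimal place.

P_1P_2 = (-18, 0, 18), P_1P_3 = (-9, -12, 10); a normal to Π is P_1P_2 × P_1P_3 = (216, 18, 216).
Using P_1: Π has equation 216x + 18y + 216z = 72.
cos θ = |n₁·n₂| / (|n₁||n₂|) = |-72| / (√93636 · √34).
θ = arccos(0.04035) ≈ 87.7°.

87.7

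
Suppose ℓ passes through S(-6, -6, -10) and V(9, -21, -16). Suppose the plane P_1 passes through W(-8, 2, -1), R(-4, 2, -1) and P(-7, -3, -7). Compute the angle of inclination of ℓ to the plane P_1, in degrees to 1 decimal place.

A direction vector for ℓ is V − S = (15, -15, -6).
WR = (4, 0, 0), WP = (1, -5, -6); a normal to P_1 is WR × WP = (0, 24, -20).
Using W: P_1 has equation 24y - 20z = 68.
sin θ = |n·v| / (|n||v|) = |-240| / (√976 · √486) = 0.34847.
θ ≈ 20.4°.

20.4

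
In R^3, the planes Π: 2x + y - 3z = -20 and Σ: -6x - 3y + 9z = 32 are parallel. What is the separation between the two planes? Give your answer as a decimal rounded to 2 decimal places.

2.49

Rescale Σ by 1/(-3): 2x + y - 3z = -32/3. Then distance = |-20 − (-32/3)| / √14 ≈ 2.49.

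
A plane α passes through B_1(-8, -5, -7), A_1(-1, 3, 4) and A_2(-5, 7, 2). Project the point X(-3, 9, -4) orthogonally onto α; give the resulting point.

B_1A_1 = (7, 8, 11), B_1A_2 = (3, 12, 9); a normal to α is B_1A_1 × B_1A_2 = (-60, -30, 60).
Using B_1: α has equation -60x - 30y + 60z = 210.
Foot = X − λn with λ = (n·X − d)/|n|² = (-330 − 210)/8100 = -1/15.
Foot = (-3, 9, -4) − (-1/15)·(-60, -30, 60) = (-7, 7, 0).

(-7, 7, 0)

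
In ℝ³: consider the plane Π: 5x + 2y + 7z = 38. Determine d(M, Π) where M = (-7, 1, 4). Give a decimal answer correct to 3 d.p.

n·M − d = (5)·(-7) + (2)·(1) + (7)·(4) − 38 = -43; |n| = √78.
Distance = |-43| / √78 = 43/√78 ≈ 4.869.

4.869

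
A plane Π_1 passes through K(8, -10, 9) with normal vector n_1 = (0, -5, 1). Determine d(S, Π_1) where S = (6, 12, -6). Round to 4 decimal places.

Π_1: n_1·r = n_1·K gives -5y + z = 59.
n·S − d = (0)·(6) + (-5)·(12) + (1)·(-6) − 59 = -125; |n| = √26.
Distance = |-125| / √26 = 125/√26 ≈ 24.5145.

24.5145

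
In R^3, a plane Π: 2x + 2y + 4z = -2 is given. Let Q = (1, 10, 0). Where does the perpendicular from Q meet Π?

Foot = Q − λn with λ = (n·Q − d)/|n|² = (22 − (-2))/24 = 1.
Foot = (1, 10, 0) − 1·(2, 2, 4) = (-1, 8, -4).

(-1, 8, -4)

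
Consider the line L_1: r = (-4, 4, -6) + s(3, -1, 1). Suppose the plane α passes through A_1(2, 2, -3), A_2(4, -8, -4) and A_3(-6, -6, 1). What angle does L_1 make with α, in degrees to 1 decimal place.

42.4

A_1A_2 = (2, -10, -1), A_1A_3 = (-8, -8, 4); a normal to α is A_1A_2 × A_1A_3 = (-48, 0, -96).
Using A_1: α has equation -48x - 96z = 192.
sin θ = |n·v| / (|n||v|) = |-240| / (√11520 · √11) = 0.67420.
θ ≈ 42.4°.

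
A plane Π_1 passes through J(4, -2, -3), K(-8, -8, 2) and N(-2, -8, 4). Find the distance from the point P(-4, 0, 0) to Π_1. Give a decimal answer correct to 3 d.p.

JK = (-12, -6, 5), JN = (-6, -6, 7); a normal to Π_1 is JK × JN = (-12, 54, 36).
Using J: Π_1 has equation -12x + 54y + 36z = -264.
n·P − d = (-12)·(-4) + (54)·(0) + (36)·(0) − (-264) = 312; |n| = √4356.
Distance = |312| / √4356 = 312/√4356 ≈ 4.727.

4.727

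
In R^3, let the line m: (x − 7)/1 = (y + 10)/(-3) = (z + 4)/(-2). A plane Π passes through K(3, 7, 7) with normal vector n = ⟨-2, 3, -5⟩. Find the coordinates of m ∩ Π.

(3, 2, 4)

m has direction (1, -3, -2) through (7, -10, -4).
Π: n·r = n·K gives -2x + 3y - 5z = -20.
Substitute r = (7, -10, -4) + t(1, -3, -2) into the plane: -24 + (-1)t = -20, so t = -4.
Intersection: (7, -10, -4) + (-4)·(1, -3, -2) = (3, 2, 4).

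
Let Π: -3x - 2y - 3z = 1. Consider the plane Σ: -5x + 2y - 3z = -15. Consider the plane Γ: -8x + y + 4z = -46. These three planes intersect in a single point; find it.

Solving the 3×3 linear system -3x - 2y - 3z = 1, -5x + 2y - 3z = -15, -8x + y + 4z = -46 (e.g. by elimination or Cramer's rule, determinant = -154) gives (4, -2, -3).

(4, -2, -3)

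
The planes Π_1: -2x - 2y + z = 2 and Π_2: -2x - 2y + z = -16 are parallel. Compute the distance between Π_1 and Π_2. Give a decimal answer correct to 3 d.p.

6.000

Same normal n = (-2, -2, 1) with |n| = √9; distance = |2 − (-16)| / |n| = 18/√9 ≈ 6.000.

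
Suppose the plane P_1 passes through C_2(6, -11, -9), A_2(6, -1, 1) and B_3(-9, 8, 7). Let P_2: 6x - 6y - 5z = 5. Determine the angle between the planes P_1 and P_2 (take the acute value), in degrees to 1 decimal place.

C_2A_2 = (0, 10, 10), C_2B_3 = (-15, 19, 16); a normal to P_1 is C_2A_2 × C_2B_3 = (-30, -150, 150).
Using C_2: P_1 has equation -30x - 150y + 150z = 120.
cos θ = |n₁·n₂| / (|n₁||n₂|) = |-30| / (√45900 · √97).
θ = arccos(0.01422) ≈ 89.2°.

89.2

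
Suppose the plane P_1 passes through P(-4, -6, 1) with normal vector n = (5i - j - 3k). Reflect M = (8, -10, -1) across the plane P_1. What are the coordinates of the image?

(-12, -6, 11)

P_1: n·r = n·P gives 5x - y - 3z = -17.
λ = (n·M − d)/|n|² = (53 − (-17))/35 = 2.
Reflection = M − 2λn = (8, -10, -1) − 4·(5, -1, -3) = (-12, -6, 11).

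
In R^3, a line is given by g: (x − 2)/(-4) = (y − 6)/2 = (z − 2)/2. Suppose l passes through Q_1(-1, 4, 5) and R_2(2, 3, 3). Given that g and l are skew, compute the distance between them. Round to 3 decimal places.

1.155

g has direction (-4, 2, 2) through (2, 6, 2).
A direction vector for l is R_2 − Q_1 = (3, -1, -2).
Common perpendicular direction n = (-4, 2, 2) × (3, -1, -2) = (-2, -2, -2).
With w = (-1, 4, 5) − (2, 6, 2) = (-3, -2, 3), w · n = 4.
Distance = |w · n| / |n| = |4| / √12 ≈ 1.155.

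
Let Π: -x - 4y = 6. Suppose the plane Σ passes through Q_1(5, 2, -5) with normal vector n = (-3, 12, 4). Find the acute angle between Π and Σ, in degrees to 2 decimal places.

Σ: n·r = n·Q_1 gives -3x + 12y + 4z = -11.
cos θ = |n₁·n₂| / (|n₁||n₂|) = |-45| / (√17 · √169).
θ = arccos(0.83955) ≈ 32.91°.

32.91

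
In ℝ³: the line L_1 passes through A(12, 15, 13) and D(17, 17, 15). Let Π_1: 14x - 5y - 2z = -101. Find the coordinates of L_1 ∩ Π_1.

(-3, 9, 7)

A direction vector for L_1 is D − A = (5, 2, 2).
Substitute r = (12, 15, 13) + t(5, 2, 2) into the plane: 67 + 56t = -101, so t = -3.
Intersection: (12, 15, 13) + (-3)·(5, 2, 2) = (-3, 9, 7).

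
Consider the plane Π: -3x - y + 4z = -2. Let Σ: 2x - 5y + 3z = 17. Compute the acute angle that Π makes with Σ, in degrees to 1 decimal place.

cos θ = |n₁·n₂| / (|n₁||n₂|) = |11| / (√26 · √38).
θ = arccos(0.34996) ≈ 69.5°.

69.5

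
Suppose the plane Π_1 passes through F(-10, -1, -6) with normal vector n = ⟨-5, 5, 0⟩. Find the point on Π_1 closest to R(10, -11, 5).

(-5, 4, 5)

Π_1: n·r = n·F gives -5x + 5y = 45.
Foot = R − λn with λ = (n·R − d)/|n|² = (-105 − 45)/50 = -3.
Foot = (10, -11, 5) − (-3)·(-5, 5, 0) = (-5, 4, 5).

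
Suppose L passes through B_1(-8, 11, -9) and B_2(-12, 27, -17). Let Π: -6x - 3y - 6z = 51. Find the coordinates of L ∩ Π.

A direction vector for L is B_2 − B_1 = (-4, 16, -8).
Substitute r = (-8, 11, -9) + t(-4, 16, -8) into the plane: 69 + 24t = 51, so t = -3/4.
Intersection: (-8, 11, -9) + (-3/4)·(-4, 16, -8) = (-5, -1, -3).

(-5, -1, -3)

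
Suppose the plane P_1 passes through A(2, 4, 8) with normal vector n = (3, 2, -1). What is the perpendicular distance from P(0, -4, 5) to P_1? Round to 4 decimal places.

5.0780

P_1: n·r = n·A gives 3x + 2y - z = 6.
n·P − d = (3)·(0) + (2)·(-4) + (-1)·(5) − 6 = -19; |n| = √14.
Distance = |-19| / √14 = 19/√14 ≈ 5.0780.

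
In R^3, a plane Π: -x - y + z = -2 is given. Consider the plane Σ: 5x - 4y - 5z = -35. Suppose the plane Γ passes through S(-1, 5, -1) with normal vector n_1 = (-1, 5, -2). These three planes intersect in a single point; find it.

Γ: n_1·r = n_1·S gives -x + 5y - 2z = 28.
Solving the 3×3 linear system -x - y + z = -2, 5x - 4y - 5z = -35, -x + 5y - 2z = 28 (e.g. by elimination or Cramer's rule, determinant = -27) gives (-3, 5, 0).

(-3, 5, 0)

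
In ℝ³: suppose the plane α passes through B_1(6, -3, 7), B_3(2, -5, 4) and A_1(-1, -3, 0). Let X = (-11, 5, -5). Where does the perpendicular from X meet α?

B_1B_3 = (-4, -2, -3), B_1A_1 = (-7, 0, -7); a normal to α is B_1B_3 × B_1A_1 = (14, -7, -14).
Using B_1: α has equation 14x - 7y - 14z = 7.
Foot = X − λn with λ = (n·X − d)/|n|² = (-119 − 7)/441 = -2/7.
Foot = (-11, 5, -5) − (-2/7)·(14, -7, -14) = (-7, 3, -9).

(-7, 3, -9)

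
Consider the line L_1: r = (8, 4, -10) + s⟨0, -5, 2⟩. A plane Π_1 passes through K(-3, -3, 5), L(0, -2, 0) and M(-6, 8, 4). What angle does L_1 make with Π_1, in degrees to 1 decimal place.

2.8

KL = (3, 1, -5), KM = (-3, 11, -1); a normal to Π_1 is KL × KM = (54, 18, 36).
Using K: Π_1 has equation 54x + 18y + 36z = -36.
sin θ = |n·v| / (|n||v|) = |-18| / (√4536 · √29) = 0.04963.
θ ≈ 2.8°.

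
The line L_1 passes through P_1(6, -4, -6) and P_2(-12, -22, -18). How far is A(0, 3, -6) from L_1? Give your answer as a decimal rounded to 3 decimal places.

9.197

A direction vector for L_1 is P_2 − P_1 = (-18, -18, -12).
Taking (6, -4, -6) on L_1 with direction v = (-18, -18, -12): w = A − (6, -4, -6) = (-6, 7, 0), and w × v = (-84, -72, 234).
Distance = |w × v| / |v| = √66996 / √792 ≈ 9.197.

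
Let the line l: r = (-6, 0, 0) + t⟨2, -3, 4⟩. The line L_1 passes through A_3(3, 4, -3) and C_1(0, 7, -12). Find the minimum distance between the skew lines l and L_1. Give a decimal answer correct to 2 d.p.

A direction vector for L_1 is C_1 − A_3 = (-3, 3, -9).
Common perpendicular direction n = (2, -3, 4) × (-3, 3, -9) = (15, 6, -3).
With w = (3, 4, -3) − (-6, 0, 0) = (9, 4, -3), w · n = 168.
Distance = |w · n| / |n| = |168| / √270 ≈ 10.22.

10.22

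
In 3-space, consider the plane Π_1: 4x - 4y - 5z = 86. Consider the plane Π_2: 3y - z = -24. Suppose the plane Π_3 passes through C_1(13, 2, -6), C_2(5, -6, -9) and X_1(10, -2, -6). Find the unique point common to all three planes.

(4, -10, -6)

C_1C_2 = (-8, -8, -3), C_1X_1 = (-3, -4, 0); a normal to Π_3 is C_1C_2 × C_1X_1 = (-12, 9, 8).
Using C_1: Π_3 has equation -12x + 9y + 8z = -186.
Solving the 3×3 linear system 4x - 4y - 5z = 86, 3y - z = -24, -12x + 9y + 8z = -186 (e.g. by elimination or Cramer's rule, determinant = -96) gives (4, -10, -6).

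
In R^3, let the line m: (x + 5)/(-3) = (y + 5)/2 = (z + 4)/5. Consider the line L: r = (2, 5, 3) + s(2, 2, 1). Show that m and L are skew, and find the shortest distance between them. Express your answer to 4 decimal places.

m has direction (-3, 2, 5) through (-5, -5, -4).
Common perpendicular direction n = (-3, 2, 5) × (2, 2, 1) = (-8, 13, -10).
With w = (2, 5, 3) − (-5, -5, -4) = (7, 10, 7), w · n = 4.
Since n ≠ 0 the lines are not parallel, and w · n = 4 ≠ 0 so they do not intersect; hence they are skew.
Distance = |w · n| / |n| = |4| / √333 ≈ 0.2192.

0.2192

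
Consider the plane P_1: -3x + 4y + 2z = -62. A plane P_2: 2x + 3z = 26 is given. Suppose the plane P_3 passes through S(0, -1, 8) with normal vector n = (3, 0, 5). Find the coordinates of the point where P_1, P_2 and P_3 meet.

P_3: n·r = n·S gives 3x + 5z = 40.
Solving the 3×3 linear system -3x + 4y + 2z = -62, 2x + 3z = 26, 3x + 5z = 40 (e.g. by elimination or Cramer's rule, determinant = -4) gives (10, -9, 2).

(10, -9, 2)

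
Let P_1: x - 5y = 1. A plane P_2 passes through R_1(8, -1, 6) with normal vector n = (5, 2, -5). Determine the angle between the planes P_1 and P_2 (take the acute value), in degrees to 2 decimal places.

82.33

P_2: n·r = n·R_1 gives 5x + 2y - 5z = 8.
cos θ = |n₁·n₂| / (|n₁||n₂|) = |-5| / (√26 · √54).
θ = arccos(0.13344) ≈ 82.33°.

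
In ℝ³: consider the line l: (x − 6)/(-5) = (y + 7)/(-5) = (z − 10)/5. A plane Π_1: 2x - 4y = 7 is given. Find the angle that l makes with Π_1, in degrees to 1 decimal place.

15.0

l has direction (-5, -5, 5) through (6, -7, 10).
sin θ = |n·v| / (|n||v|) = |10| / (√20 · √75) = 0.25820.
θ ≈ 15.0°.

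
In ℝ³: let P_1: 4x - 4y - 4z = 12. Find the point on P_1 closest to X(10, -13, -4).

Foot = X − λn with λ = (n·X − d)/|n|² = (108 − 12)/48 = 2.
Foot = (10, -13, -4) − 2·(4, -4, -4) = (2, -5, 4).

(2, -5, 4)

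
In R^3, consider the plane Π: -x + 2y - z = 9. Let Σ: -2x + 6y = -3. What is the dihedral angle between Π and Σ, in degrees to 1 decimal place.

cos θ = |n₁·n₂| / (|n₁||n₂|) = |14| / (√6 · √40).
θ = arccos(0.90370) ≈ 25.4°.

25.4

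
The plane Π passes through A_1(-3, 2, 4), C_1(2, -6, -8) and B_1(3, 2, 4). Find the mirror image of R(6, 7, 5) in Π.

(6, 1, 9)

A_1C_1 = (5, -8, -12), A_1B_1 = (6, 0, 0); a normal to Π is A_1C_1 × A_1B_1 = (0, -72, 48).
Using A_1: Π has equation -72y + 48z = 48.
λ = (n·R − d)/|n|² = (-264 − 48)/7488 = -1/24.
Reflection = R − 2λn = (6, 7, 5) − (-1/12)·(0, -72, 48) = (6, 1, 9).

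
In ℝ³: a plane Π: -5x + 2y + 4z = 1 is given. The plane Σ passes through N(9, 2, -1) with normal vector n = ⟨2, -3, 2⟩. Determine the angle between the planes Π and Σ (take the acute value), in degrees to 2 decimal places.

73.19

Σ: n·r = n·N gives 2x - 3y + 2z = 10.
cos θ = |n₁·n₂| / (|n₁||n₂|) = |-8| / (√45 · √17).
θ = arccos(0.28924) ≈ 73.19°.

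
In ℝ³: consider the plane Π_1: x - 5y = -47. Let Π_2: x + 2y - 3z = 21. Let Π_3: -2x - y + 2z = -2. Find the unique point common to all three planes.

Solving the 3×3 linear system x - 5y = -47, x + 2y - 3z = 21, -2x - y + 2z = -2 (e.g. by elimination or Cramer's rule, determinant = -19) gives (-7, 8, -4).

(-7, 8, -4)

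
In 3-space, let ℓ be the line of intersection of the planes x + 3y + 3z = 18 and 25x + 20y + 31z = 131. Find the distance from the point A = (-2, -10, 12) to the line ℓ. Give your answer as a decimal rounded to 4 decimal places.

Direction of ℓ: (1, 3, 3) × (25, 20, 31) = (33, 44, -55).
A point on ℓ: solving the two plane equations with x = 3 gives (3, 9, -4).
Taking (3, 9, -4) on ℓ with direction v = (33, 44, -55): w = A − (3, 9, -4) = (-5, -19, 16), and w × v = (341, 253, 407).
Distance = |w × v| / |v| = √345939 / √6050 ≈ 7.5617.

7.5617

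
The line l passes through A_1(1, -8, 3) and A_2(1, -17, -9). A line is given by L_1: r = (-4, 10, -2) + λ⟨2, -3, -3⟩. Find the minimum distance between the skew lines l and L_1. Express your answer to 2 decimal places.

15.23

A direction vector for l is A_2 − A_1 = (0, -9, -12).
Common perpendicular direction n = (0, -9, -12) × (2, -3, -3) = (-9, -24, 18).
With w = (-4, 10, -2) − (1, -8, 3) = (-5, 18, -5), w · n = -477.
Distance = |w · n| / |n| = |-477| / √981 ≈ 15.23.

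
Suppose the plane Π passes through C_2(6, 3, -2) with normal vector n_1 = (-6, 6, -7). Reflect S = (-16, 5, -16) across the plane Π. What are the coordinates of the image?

Π: n_1·r = n_1·C_2 gives -6x + 6y - 7z = -4.
λ = (n·S − d)/|n|² = (238 − (-4))/121 = 2.
Reflection = S − 2λn = (-16, 5, -16) − 4·(-6, 6, -7) = (8, -19, 12).

(8, -19, 12)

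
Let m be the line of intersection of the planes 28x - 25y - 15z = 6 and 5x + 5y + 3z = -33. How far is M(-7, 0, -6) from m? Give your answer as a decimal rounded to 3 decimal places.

Direction of m: (28, -25, -15) × (5, 5, 3) = (0, -159, 265).
A point on m: solving the two plane equations with y = -6 gives (-3, -6, 4).
Taking (-3, -6, 4) on m with direction v = (0, -159, 265): w = M − (-3, -6, 4) = (-4, 6, -10), and w × v = (0, 1060, 636).
Distance = |w × v| / |v| = √1528096 / √95506 ≈ 4.000.

4.000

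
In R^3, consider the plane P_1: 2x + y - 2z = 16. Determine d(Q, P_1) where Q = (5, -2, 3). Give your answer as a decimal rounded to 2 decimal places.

4.67

n·Q − d = (2)·(5) + (1)·(-2) + (-2)·(3) − 16 = -14; |n| = √9.
Distance = |-14| / √9 = 14/√9 ≈ 4.67.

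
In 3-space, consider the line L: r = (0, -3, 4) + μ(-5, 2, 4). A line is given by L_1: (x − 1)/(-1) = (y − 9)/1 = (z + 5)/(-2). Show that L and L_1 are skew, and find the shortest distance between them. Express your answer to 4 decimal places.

9.0847

L_1 has direction (-1, 1, -2) through (1, 9, -5).
Common perpendicular direction n = (-5, 2, 4) × (-1, 1, -2) = (-8, -14, -3).
With w = (1, 9, -5) − (0, -3, 4) = (1, 12, -9), w · n = -149.
Since n ≠ 0 the lines are not parallel, and w · n = -149 ≠ 0 so they do not intersect; hence they are skew.
Distance = |w · n| / |n| = |-149| / √269 ≈ 9.0847.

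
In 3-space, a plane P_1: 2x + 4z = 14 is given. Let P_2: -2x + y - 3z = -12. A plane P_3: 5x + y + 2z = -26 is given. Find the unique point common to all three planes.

Solving the 3×3 linear system 2x + 4z = 14, -2x + y - 3z = -12, 5x + y + 2z = -26 (e.g. by elimination or Cramer's rule, determinant = -18) gives (-7, -5, 7).

(-7, -5, 7)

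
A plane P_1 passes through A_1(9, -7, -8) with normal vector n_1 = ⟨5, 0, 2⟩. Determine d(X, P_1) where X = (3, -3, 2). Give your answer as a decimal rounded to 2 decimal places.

P_1: n_1·r = n_1·A_1 gives 5x + 2z = 29.
n·X − d = (5)·(3) + (0)·(-3) + (2)·(2) − 29 = -10; |n| = √29.
Distance = |-10| / √29 = 10/√29 ≈ 1.86.

1.86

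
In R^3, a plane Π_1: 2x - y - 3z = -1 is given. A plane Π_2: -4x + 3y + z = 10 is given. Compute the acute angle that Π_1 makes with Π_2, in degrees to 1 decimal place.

42.8

cos θ = |n₁·n₂| / (|n₁||n₂|) = |-14| / (√14 · √26).
θ = arccos(0.73380) ≈ 42.8°.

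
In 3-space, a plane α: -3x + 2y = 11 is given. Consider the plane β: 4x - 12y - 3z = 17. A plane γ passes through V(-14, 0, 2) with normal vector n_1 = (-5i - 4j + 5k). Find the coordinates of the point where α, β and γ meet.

γ: n_1·r = n_1·V gives -5x - 4y + 5z = 80.
Solving the 3×3 linear system -3x + 2y = 11, 4x - 12y - 3z = 17, -5x - 4y + 5z = 80 (e.g. by elimination or Cramer's rule, determinant = 206) gives (-7, -5, 5).

(-7, -5, 5)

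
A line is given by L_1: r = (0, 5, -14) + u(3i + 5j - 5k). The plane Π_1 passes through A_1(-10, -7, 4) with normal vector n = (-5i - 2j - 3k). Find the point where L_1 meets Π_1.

(-6, -5, -4)

Π_1: n·r = n·A_1 gives -5x - 2y - 3z = 52.
Substitute r = (0, 5, -14) + t(3, 5, -5) into the plane: 32 + (-10)t = 52, so t = -2.
Intersection: (0, 5, -14) + (-2)·(3, 5, -5) = (-6, -5, -4).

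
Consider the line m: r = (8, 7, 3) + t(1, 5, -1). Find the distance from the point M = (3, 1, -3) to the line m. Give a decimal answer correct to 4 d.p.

Taking (8, 7, 3) on m with direction v = (1, 5, -1): w = M − (8, 7, 3) = (-5, -6, -6), and w × v = (36, -11, -19).
Distance = |w × v| / |v| = √1778 / √27 ≈ 8.1149.

8.1149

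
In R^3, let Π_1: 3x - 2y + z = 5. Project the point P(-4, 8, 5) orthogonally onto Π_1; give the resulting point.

Foot = P − λn with λ = (n·P − d)/|n|² = (-23 − 5)/14 = -2.
Foot = (-4, 8, 5) − (-2)·(3, -2, 1) = (2, 4, 7).

(2, 4, 7)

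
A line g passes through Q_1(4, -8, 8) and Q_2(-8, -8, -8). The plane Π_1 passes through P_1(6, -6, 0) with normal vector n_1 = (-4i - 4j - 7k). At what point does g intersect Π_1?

(1, -8, 4)

A direction vector for g is Q_2 − Q_1 = (-12, 0, -16).
Π_1: n_1·r = n_1·P_1 gives -4x - 4y - 7z = 0.
Substitute r = (4, -8, 8) + t(-12, 0, -16) into the plane: -40 + 160t = 0, so t = 1/4.
Intersection: (4, -8, 8) + (1/4)·(-12, 0, -16) = (1, -8, 4).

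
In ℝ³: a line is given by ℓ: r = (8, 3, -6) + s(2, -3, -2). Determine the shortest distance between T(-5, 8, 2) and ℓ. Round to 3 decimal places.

8.178

Taking (8, 3, -6) on ℓ with direction v = (2, -3, -2): w = T − (8, 3, -6) = (-13, 5, 8), and w × v = (14, -10, 29).
Distance = |w × v| / |v| = √1137 / √17 ≈ 8.178.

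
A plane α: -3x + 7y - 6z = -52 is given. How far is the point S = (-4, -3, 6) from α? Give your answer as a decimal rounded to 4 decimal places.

0.7220

n·S − d = (-3)·(-4) + (7)·(-3) + (-6)·(6) − (-52) = 7; |n| = √94.
Distance = |7| / √94 = 7/√94 ≈ 0.7220.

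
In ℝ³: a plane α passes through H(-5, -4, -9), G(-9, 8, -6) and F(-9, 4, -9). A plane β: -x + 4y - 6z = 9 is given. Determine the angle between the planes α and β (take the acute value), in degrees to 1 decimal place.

58.2

HG = (-4, 12, 3), HF = (-4, 8, 0); a normal to α is HG × HF = (-24, -12, 16).
Using H: α has equation -24x - 12y + 16z = 24.
cos θ = |n₁·n₂| / (|n₁||n₂|) = |-120| / (√976 · √53).
θ = arccos(0.52762) ≈ 58.2°.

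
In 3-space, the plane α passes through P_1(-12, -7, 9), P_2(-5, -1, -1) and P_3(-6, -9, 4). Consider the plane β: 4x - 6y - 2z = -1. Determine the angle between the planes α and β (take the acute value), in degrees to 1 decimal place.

84.9

P_1P_2 = (7, 6, -10), P_1P_3 = (6, -2, -5); a normal to α is P_1P_2 × P_1P_3 = (-50, -25, -50).
Using P_1: α has equation -50x - 25y - 50z = 325.
cos θ = |n₁·n₂| / (|n₁||n₂|) = |50| / (√5625 · √56).
θ = arccos(0.08909) ≈ 84.9°.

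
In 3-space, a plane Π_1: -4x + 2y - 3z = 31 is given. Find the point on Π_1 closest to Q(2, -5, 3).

Foot = Q − λn with λ = (n·Q − d)/|n|² = (-27 − 31)/29 = -2.
Foot = (2, -5, 3) − (-2)·(-4, 2, -3) = (-6, -1, -3).

(-6, -1, -3)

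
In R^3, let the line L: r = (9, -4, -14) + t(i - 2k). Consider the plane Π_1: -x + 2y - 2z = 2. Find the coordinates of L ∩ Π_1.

Substitute r = (9, -4, -14) + t(1, 0, -2) into the plane: 11 + 3t = 2, so t = -3.
Intersection: (9, -4, -14) + (-3)·(1, 0, -2) = (6, -4, -8).

(6, -4, -8)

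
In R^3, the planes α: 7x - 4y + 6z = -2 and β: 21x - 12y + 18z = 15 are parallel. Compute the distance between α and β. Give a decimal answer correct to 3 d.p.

Rescale β by 1/3: 7x - 4y + 6z = 5. Then distance = |-2 − 5| / √101 ≈ 0.697.

0.697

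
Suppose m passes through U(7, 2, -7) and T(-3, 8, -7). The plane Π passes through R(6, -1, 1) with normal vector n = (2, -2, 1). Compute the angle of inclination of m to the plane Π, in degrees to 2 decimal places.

A direction vector for m is T − U = (-10, 6, 0).
Π: n·r = n·R gives 2x - 2y + z = 15.
sin θ = |n·v| / (|n||v|) = |-32| / (√9 · √136) = 0.91466.
θ ≈ 66.16°.

66.16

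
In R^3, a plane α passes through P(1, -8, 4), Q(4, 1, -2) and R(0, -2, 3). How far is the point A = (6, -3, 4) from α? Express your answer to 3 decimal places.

PQ = (3, 9, -6), PR = (-1, 6, -1); a normal to α is PQ × PR = (27, 9, 27).
Using P: α has equation 27x + 9y + 27z = 63.
n·A − d = (27)·(6) + (9)·(-3) + (27)·(4) − 63 = 180; |n| = √1539.
Distance = |180| / √1539 = 180/√1539 ≈ 4.588.

4.588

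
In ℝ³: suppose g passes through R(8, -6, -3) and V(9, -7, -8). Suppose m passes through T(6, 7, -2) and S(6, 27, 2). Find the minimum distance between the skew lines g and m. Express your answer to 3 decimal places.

2.282

A direction vector for g is V − R = (1, -1, -5).
A direction vector for m is S − T = (0, 20, 4).
Common perpendicular direction n = (1, -1, -5) × (0, 20, 4) = (96, -4, 20).
With w = (6, 7, -2) − (8, -6, -3) = (-2, 13, 1), w · n = -224.
Distance = |w · n| / |n| = |-224| / √9632 ≈ 2.282.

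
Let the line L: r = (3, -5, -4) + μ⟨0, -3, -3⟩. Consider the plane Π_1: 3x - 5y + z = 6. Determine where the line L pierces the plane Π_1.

Substitute r = (3, -5, -4) + t(0, -3, -3) into the plane: 30 + 12t = 6, so t = -2.
Intersection: (3, -5, -4) + (-2)·(0, -3, -3) = (3, 1, 2).

(3, 1, 2)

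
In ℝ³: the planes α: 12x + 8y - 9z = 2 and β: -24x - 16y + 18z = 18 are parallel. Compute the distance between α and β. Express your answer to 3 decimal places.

0.647

Rescale β by 1/(-2): 12x + 8y - 9z = -9. Then distance = |2 − (-9)| / √289 ≈ 0.647.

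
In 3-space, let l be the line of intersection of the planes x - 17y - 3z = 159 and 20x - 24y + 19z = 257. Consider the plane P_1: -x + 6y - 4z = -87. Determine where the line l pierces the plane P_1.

Direction of l: (1, -17, -3) × (20, -24, 19) = (-395, -79, 316).
A point on l: solving the two plane equations with x = -12 gives (-12, -12, 11).
Substitute r = (-12, -12, 11) + t(-395, -79, 316) into the plane: -104 + (-1343)t = -87, so t = -1/79.
Intersection: (-12, -12, 11) + (-1/79)·(-395, -79, 316) = (-7, -11, 7).

(-7, -11, 7)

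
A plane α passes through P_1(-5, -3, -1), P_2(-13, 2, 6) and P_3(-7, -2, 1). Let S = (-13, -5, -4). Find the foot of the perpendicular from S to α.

P_1P_2 = (-8, 5, 7), P_1P_3 = (-2, 1, 2); a normal to α is P_1P_2 × P_1P_3 = (3, 2, 2).
Using P_1: α has equation 3x + 2y + 2z = -23.
Foot = S − λn with λ = (n·S − d)/|n|² = (-57 − (-23))/17 = -2.
Foot = (-13, -5, -4) − (-2)·(3, 2, 2) = (-7, -1, 0).

(-7, -1, 0)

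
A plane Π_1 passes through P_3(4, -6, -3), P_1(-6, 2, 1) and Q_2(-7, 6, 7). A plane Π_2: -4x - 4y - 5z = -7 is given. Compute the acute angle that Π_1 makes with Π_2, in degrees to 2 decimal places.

P_3P_1 = (-10, 8, 4), P_3Q_2 = (-11, 12, 10); a normal to Π_1 is P_3P_1 × P_3Q_2 = (32, 56, -32).
Using P_3: Π_1 has equation 32x + 56y - 32z = -112.
cos θ = |n₁·n₂| / (|n₁||n₂|) = |-192| / (√5184 · √57).
θ = arccos(0.35321) ≈ 69.32°.

69.32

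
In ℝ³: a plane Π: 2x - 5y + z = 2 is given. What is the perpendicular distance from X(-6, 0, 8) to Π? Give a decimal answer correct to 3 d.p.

n·X − d = (2)·(-6) + (-5)·(0) + (1)·(8) − 2 = -6; |n| = √30.
Distance = |-6| / √30 = 6/√30 ≈ 1.095.

1.095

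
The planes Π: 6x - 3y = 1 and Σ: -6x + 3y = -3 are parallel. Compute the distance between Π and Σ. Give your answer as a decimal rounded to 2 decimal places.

Rescale Σ by 1/(-1): 6x - 3y = 3. Then distance = |1 − 3| / √45 ≈ 0.30.

0.30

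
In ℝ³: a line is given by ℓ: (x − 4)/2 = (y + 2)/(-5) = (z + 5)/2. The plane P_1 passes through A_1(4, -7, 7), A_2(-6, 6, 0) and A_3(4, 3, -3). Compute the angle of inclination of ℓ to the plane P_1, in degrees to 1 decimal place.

ℓ has direction (2, -5, 2) through (4, -2, -5).
A_1A_2 = (-10, 13, -7), A_1A_3 = (0, 10, -10); a normal to P_1 is A_1A_2 × A_1A_3 = (-60, -100, -100).
Using A_1: P_1 has equation -60x - 100y - 100z = -240.
sin θ = |n·v| / (|n||v|) = |180| / (√23600 · √33) = 0.20397.
θ ≈ 11.8°.

11.8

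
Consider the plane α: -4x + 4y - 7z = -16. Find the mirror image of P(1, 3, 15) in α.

(-7, 11, 1)

λ = (n·P − d)/|n|² = (-97 − (-16))/81 = -1.
Reflection = P − 2λn = (1, 3, 15) − (-2)·(-4, 4, -7) = (-7, 11, 1).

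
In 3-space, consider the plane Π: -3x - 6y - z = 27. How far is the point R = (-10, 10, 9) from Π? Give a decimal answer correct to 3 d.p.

n·R − d = (-3)·(-10) + (-6)·(10) + (-1)·(9) − 27 = -66; |n| = √46.
Distance = |-66| / √46 = 66/√46 ≈ 9.731.

9.731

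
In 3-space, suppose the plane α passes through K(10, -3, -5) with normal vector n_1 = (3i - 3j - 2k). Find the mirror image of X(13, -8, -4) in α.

(7, -2, 0)

α: n_1·r = n_1·K gives 3x - 3y - 2z = 49.
λ = (n·X − d)/|n|² = (71 − 49)/22 = 1.
Reflection = X − 2λn = (13, -8, -4) − 2·(3, -3, -2) = (7, -2, 0).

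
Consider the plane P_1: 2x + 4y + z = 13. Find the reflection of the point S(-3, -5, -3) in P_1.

(5, 11, 1)

λ = (n·S − d)/|n|² = (-29 − 13)/21 = -2.
Reflection = S − 2λn = (-3, -5, -3) − (-4)·(2, 4, 1) = (5, 11, 1).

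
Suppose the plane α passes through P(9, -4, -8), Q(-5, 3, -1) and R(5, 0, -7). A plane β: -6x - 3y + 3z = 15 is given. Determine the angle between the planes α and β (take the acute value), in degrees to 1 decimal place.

PQ = (-14, 7, 7), PR = (-4, 4, 1); a normal to α is PQ × PR = (-21, -14, -28).
Using P: α has equation -21x - 14y - 28z = 91.
cos θ = |n₁·n₂| / (|n₁||n₂|) = |84| / (√1421 · √54).
θ = arccos(0.30324) ≈ 72.3°.

72.3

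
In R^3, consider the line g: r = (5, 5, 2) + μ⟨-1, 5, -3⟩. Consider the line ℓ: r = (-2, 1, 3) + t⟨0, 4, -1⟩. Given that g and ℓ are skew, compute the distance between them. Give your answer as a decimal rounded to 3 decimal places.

6.031

Common perpendicular direction n = (-1, 5, -3) × (0, 4, -1) = (7, -1, -4).
With w = (-2, 1, 3) − (5, 5, 2) = (-7, -4, 1), w · n = -49.
Distance = |w · n| / |n| = |-49| / √66 ≈ 6.031.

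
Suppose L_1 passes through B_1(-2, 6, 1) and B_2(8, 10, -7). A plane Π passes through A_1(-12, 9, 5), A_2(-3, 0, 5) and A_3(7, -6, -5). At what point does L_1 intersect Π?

(-7, 4, 5)

A direction vector for L_1 is B_2 − B_1 = (10, 4, -8).
A_1A_2 = (9, -9, 0), A_1A_3 = (19, -15, -10); a normal to Π is A_1A_2 × A_1A_3 = (90, 90, 36).
Using A_1: Π has equation 90x + 90y + 36z = -90.
Substitute r = (-2, 6, 1) + t(10, 4, -8) into the plane: 396 + 972t = -90, so t = -1/2.
Intersection: (-2, 6, 1) + (-1/2)·(10, 4, -8) = (-7, 4, 5).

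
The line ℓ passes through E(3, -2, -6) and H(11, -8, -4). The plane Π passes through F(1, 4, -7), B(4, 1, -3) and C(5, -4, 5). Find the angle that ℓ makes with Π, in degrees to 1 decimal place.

15.4

A direction vector for ℓ is H − E = (8, -6, 2).
FB = (3, -3, 4), FC = (4, -8, 12); a normal to Π is FB × FC = (-4, -20, -12).
Using F: Π has equation -4x - 20y - 12z = 0.
sin θ = |n·v| / (|n||v|) = |64| / (√560 · √104) = 0.26520.
θ ≈ 15.4°.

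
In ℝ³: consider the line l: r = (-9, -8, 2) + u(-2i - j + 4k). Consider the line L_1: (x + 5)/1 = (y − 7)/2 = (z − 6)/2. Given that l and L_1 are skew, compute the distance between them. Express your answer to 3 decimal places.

L_1 has direction (1, 2, 2) through (-5, 7, 6).
Common perpendicular direction n = (-2, -1, 4) × (1, 2, 2) = (-10, 8, -3).
With w = (-5, 7, 6) − (-9, -8, 2) = (4, 15, 4), w · n = 68.
Distance = |w · n| / |n| = |68| / √173 ≈ 5.170.

5.170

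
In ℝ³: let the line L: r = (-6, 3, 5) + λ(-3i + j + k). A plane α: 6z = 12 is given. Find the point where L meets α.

Substitute r = (-6, 3, 5) + t(-3, 1, 1) into the plane: 30 + 6t = 12, so t = -3.
Intersection: (-6, 3, 5) + (-3)·(-3, 1, 1) = (3, 0, 2).

(3, 0, 2)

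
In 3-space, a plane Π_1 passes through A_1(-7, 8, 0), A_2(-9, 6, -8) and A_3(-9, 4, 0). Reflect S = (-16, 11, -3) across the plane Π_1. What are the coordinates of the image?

(0, 3, -5)

A_1A_2 = (-2, -2, -8), A_1A_3 = (-2, -4, 0); a normal to Π_1 is A_1A_2 × A_1A_3 = (-32, 16, 4).
Using A_1: Π_1 has equation -32x + 16y + 4z = 352.
λ = (n·S − d)/|n|² = (676 − 352)/1296 = 1/4.
Reflection = S − 2λn = (-16, 11, -3) − (1/2)·(-32, 16, 4) = (0, 3, -5).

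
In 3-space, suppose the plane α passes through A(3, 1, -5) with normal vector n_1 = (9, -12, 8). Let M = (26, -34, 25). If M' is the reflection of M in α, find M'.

(-28, 38, -23)

α: n_1·r = n_1·A gives 9x - 12y + 8z = -25.
λ = (n·M − d)/|n|² = (842 − (-25))/289 = 3.
Reflection = M − 2λn = (26, -34, 25) − 6·(9, -12, 8) = (-28, 38, -23).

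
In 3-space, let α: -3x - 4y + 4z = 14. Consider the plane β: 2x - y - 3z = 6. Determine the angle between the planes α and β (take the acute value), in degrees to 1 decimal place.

cos θ = |n₁·n₂| / (|n₁||n₂|) = |-14| / (√41 · √14).
θ = arccos(0.58435) ≈ 54.2°.

54.2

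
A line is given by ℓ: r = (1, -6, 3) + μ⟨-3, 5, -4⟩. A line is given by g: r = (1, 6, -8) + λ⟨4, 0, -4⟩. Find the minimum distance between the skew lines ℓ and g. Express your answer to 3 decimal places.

Common perpendicular direction n = (-3, 5, -4) × (4, 0, -4) = (-20, -28, -20).
With w = (1, 6, -8) − (1, -6, 3) = (0, 12, -11), w · n = -116.
Distance = |w · n| / |n| = |-116| / √1584 ≈ 2.915.

2.915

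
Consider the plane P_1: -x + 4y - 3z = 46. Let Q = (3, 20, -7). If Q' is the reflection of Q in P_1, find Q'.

λ = (n·Q − d)/|n|² = (98 − 46)/26 = 2.
Reflection = Q − 2λn = (3, 20, -7) − 4·(-1, 4, -3) = (7, 4, 5).

(7, 4, 5)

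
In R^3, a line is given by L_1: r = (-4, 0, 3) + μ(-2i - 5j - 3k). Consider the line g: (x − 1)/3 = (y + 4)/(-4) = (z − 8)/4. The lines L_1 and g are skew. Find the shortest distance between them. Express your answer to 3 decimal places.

1.040

g has direction (3, -4, 4) through (1, -4, 8).
Common perpendicular direction n = (-2, -5, -3) × (3, -4, 4) = (-32, -1, 23).
With w = (1, -4, 8) − (-4, 0, 3) = (5, -4, 5), w · n = -41.
Distance = |w · n| / |n| = |-41| / √1554 ≈ 1.040.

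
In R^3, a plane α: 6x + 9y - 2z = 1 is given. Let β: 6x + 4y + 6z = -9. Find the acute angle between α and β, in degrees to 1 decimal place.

cos θ = |n₁·n₂| / (|n₁||n₂|) = |60| / (√121 · √88).
θ = arccos(0.58146) ≈ 54.4°.

54.4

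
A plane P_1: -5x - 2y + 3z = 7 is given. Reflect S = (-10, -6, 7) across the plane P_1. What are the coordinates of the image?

λ = (n·S − d)/|n|² = (83 − 7)/38 = 2.
Reflection = S − 2λn = (-10, -6, 7) − 4·(-5, -2, 3) = (10, 2, -5).

(10, 2, -5)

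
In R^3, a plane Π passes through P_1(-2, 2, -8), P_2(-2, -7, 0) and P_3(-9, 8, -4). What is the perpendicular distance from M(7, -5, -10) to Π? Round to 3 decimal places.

2.000

P_1P_2 = (0, -9, 8), P_1P_3 = (-7, 6, 4); a normal to Π is P_1P_2 × P_1P_3 = (-84, -56, -63).
Using P_1: Π has equation -84x - 56y - 63z = 560.
n·M − d = (-84)·(7) + (-56)·(-5) + (-63)·(-10) − 560 = -238; |n| = √14161.
Distance = |-238| / √14161 = 238/√14161 ≈ 2.000.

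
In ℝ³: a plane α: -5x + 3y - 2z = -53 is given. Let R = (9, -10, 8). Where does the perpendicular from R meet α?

Foot = R − λn with λ = (n·R − d)/|n|² = (-91 − (-53))/38 = -1.
Foot = (9, -10, 8) − (-1)·(-5, 3, -2) = (4, -7, 6).

(4, -7, 6)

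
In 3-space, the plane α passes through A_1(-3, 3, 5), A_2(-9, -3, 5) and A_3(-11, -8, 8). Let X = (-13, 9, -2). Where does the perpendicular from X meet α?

A_1A_2 = (-6, -6, 0), A_1A_3 = (-8, -11, 3); a normal to α is A_1A_2 × A_1A_3 = (-18, 18, 18).
Using A_1: α has equation -18x + 18y + 18z = 198.
Foot = X − λn with λ = (n·X − d)/|n|² = (360 − 198)/972 = 1/6.
Foot = (-13, 9, -2) − (1/6)·(-18, 18, 18) = (-10, 6, -5).

(-10, 6, -5)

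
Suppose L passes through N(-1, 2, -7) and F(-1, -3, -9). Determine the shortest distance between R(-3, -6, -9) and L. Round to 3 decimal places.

2.289

A direction vector for L is F − N = (0, -5, -2).
Taking (-1, 2, -7) on L with direction v = (0, -5, -2): w = R − (-1, 2, -7) = (-2, -8, -2), and w × v = (6, -4, 10).
Distance = |w × v| / |v| = √152 / √29 ≈ 2.289.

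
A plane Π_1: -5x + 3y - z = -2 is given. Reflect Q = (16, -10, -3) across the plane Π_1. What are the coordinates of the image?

λ = (n·Q − d)/|n|² = (-107 − (-2))/35 = -3.
Reflection = Q − 2λn = (16, -10, -3) − (-6)·(-5, 3, -1) = (-14, 8, -9).

(-14, 8, -9)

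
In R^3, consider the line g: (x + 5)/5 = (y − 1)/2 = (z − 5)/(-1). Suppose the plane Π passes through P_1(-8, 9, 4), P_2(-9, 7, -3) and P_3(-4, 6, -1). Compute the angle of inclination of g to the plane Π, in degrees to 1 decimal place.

41.3

g has direction (5, 2, -1) through (-5, 1, 5).
P_1P_2 = (-1, -2, -7), P_1P_3 = (4, -3, -5); a normal to Π is P_1P_2 × P_1P_3 = (-11, -33, 11).
Using P_1: Π has equation -11x - 33y + 11z = -165.
sin θ = |n·v| / (|n||v|) = |-132| / (√1331 · √30) = 0.66058.
θ ≈ 41.3°.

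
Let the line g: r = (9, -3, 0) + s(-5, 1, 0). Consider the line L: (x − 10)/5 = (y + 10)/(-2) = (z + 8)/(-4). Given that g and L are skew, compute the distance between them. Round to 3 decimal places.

L has direction (5, -2, -4) through (10, -10, -8).
Common perpendicular direction n = (-5, 1, 0) × (5, -2, -4) = (-4, -20, 5).
With w = (10, -10, -8) − (9, -3, 0) = (1, -7, -8), w · n = 96.
Distance = |w · n| / |n| = |96| / √441 ≈ 4.571.

4.571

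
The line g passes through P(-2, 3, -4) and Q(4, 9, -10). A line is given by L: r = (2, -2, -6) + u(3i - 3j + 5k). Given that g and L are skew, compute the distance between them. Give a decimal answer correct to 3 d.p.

5.883

A direction vector for g is Q − P = (6, 6, -6).
Common perpendicular direction n = (6, 6, -6) × (3, -3, 5) = (12, -48, -36).
With w = (2, -2, -6) − (-2, 3, -4) = (4, -5, -2), w · n = 360.
Distance = |w · n| / |n| = |360| / √3744 ≈ 5.883.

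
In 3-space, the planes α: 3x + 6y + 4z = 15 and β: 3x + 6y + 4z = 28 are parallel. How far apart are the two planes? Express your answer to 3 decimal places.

Same normal n = (3, 6, 4) with |n| = √61; distance = |15 − 28| / |n| = 13/√61 ≈ 1.664.

1.664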